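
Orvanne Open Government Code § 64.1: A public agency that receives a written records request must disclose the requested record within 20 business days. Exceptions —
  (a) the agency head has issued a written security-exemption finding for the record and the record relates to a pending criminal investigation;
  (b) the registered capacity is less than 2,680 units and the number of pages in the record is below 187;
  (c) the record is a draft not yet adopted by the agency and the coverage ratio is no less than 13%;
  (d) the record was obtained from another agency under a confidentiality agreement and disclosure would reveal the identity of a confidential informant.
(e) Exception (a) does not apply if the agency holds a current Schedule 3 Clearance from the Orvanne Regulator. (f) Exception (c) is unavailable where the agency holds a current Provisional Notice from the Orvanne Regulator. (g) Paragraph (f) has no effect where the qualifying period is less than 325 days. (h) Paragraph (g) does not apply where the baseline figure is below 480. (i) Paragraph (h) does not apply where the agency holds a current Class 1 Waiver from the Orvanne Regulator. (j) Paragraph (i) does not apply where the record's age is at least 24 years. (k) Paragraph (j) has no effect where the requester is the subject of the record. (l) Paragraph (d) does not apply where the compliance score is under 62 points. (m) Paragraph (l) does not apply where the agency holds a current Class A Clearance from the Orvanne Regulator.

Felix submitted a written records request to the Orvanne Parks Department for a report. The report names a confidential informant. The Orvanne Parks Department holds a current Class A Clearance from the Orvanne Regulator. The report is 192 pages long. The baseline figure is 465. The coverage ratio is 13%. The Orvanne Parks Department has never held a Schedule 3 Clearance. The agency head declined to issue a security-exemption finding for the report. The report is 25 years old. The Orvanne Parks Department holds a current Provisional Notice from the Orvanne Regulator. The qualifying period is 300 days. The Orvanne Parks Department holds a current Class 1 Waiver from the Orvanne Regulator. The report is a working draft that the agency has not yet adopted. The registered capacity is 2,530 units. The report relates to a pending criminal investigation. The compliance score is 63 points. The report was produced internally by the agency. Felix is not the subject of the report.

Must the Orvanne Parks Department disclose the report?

Exception (a) fails — the agency head declined to issue a security-exemption finding.
Exception (b) does not apply: the number of pages in the record is 192, not below 187.
Exception (c): the report is an unadopted draft; the coverage ratio is 13%, meeting the 13% threshold — every condition holds. But: (f) operates — a current Provisional Notice is held. (g) would limit (f) — the qualifying period is 300 days, less than the 325 days limit — but (h) sets (g) aside: (h) operates — the baseline figure is 465, below the 480 limit. (i) operates (a current Class 1 Waiver is held), but yields to (j): (j) is engaged — the record's age is 25 years, meeting the 24 years threshold. (k), which would lift (j), is inapplicable — Felix is not the subject of the report. (c) is therefore removed.
Exception (d) requires that the record was obtained from another agency under a confidentiality agreement; but the report was produced internally, so (d) is unavailable.
Every exception is unavailable, so the rule governs.

Yes — the Orvanne Parks Department must disclose the report.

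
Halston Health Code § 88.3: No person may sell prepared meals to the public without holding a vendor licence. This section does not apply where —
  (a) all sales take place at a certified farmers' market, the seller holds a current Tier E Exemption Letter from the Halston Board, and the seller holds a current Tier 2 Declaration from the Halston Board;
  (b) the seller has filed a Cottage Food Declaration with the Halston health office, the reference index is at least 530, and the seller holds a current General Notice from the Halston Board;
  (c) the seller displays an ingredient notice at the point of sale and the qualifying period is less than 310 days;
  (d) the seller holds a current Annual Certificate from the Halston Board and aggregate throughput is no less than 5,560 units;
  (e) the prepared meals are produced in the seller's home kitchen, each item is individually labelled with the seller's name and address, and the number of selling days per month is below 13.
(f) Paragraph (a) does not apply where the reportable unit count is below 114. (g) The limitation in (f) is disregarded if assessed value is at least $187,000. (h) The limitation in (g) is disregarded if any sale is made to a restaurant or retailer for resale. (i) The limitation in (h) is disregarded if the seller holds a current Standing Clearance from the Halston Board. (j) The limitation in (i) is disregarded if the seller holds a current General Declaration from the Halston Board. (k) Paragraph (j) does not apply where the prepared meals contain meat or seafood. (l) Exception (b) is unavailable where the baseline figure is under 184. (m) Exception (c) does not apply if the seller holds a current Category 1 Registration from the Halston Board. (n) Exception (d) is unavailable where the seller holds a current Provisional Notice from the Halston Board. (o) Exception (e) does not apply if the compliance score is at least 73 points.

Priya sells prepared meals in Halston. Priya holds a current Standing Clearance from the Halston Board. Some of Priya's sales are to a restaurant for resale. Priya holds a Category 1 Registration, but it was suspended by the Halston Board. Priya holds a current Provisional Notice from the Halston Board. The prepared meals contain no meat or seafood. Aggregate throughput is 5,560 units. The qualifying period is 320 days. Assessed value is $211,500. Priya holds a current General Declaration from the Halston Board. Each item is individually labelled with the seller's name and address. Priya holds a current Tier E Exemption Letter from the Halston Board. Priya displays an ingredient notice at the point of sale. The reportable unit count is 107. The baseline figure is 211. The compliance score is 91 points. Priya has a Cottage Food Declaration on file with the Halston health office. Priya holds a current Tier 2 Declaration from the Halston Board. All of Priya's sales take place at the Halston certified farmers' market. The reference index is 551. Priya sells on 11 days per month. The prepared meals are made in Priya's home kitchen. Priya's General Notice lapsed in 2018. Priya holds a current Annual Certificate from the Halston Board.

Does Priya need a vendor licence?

Exception (a) is satisfied on its face — all sales are at a certified farmers' market; a current Tier E Exemption Letter is held; a current Tier 2 Declaration is held. But applying paragraphs (f)–(k): (f) operates against (a): the reportable unit count is 107, below the 114 limit. (g) would limit (f) — assessed value is $211,500, meeting the $187,000 threshold — but (h) sets (g) aside: (h) operates against (g): some sales are to a restaurant for resale. (i) would limit (h) — a current Standing Clearance is held — but (j) sets (i) aside: (j) operates against (i): a current General Declaration is held. (k) does not operate here (the prepared meals contain no meat or seafood), so (j) stands. So (a) is unavailable.
Exception (b) does not apply: the General Notice is not current.
Exception (c) fails — the qualifying period is 320 days, not less than 310 days.
Exception (d)'s conditions are all satisfied: a current Annual Certificate is held; aggregate throughput is 5,560 units, meeting the 5,560 units threshold. Turning to paragraph (n): (n) operates against (d): a current Provisional Notice is held. (d) is therefore removed.
All of (e)'s requirements are met (the prepared meals are home-kitchen produced; items are individually labelled; the number of selling days per month is 11, below the 13 limit). Turning to paragraph (o): (o) operates against (e): the compliance score is 91 points, meeting the 73 points threshold. Exception (e) does not apply.
No exception displaces § 88.3.

Yes — Priya must hold a vendor licence.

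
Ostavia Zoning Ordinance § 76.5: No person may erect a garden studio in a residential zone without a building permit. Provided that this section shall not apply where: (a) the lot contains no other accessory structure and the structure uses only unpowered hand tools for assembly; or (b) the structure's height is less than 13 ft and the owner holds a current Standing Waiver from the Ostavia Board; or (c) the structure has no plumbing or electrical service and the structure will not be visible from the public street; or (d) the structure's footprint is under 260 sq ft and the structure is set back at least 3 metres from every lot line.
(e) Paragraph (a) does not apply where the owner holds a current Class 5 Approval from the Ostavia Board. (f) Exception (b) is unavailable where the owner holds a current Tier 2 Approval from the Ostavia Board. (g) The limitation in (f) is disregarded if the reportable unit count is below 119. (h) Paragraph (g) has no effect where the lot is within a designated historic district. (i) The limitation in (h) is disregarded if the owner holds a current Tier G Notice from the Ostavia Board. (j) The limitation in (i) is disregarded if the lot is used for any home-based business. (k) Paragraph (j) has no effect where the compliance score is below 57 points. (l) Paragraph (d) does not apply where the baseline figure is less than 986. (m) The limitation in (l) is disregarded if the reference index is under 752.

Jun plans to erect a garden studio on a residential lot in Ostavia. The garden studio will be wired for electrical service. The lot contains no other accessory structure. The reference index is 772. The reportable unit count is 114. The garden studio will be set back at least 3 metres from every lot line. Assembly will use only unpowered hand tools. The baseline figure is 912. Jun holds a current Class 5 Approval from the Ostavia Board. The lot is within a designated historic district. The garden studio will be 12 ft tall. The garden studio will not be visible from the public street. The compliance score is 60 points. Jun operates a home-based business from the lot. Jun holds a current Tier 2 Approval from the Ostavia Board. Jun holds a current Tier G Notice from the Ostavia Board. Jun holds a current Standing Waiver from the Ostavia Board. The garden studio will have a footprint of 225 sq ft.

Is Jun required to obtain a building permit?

Yes — Jun must obtain a building permit.

All of (a)'s requirements are met (the lot has no other accessory structure; assembly uses only hand tools). However, paragraph (e) must be considered: (e) is engaged — a current Class 5 Approval is held. (a) is therefore removed.
Exception (b): the structure's height is 12 ft, less than the 13 ft limit; a current Standing Waiver is held — every condition holds. Turning to paragraphs (f)–(k): (f) operates — a current Tier 2 Approval is held. (g) applies (the reportable unit count is 114, below the 119 limit), but is displaced by (h): (h) operates against (g): the lot is in a historic district. (i) is triggered (a current Tier G Notice is held), but is itself disapplied by (j): (j) operates against (i): a home-based business operates on the lot. (k), which would lift (j), is not engaged — the compliance score is 60 points, not below 57 points. So (b) is unavailable.
Exception (c) fails — electrical service is planned.
Exception (d) is satisfied on its face — the structure's footprint is 225 sq ft, under the 260 sq ft limit; the setback is at least 3 m on every side. But applying paragraphs (l)–(m): (l) operates against (d): the baseline figure is 912, less than the 986 limit. (m), which would lift (l), is inapplicable — the reference index is 772, not under 752. (d) is therefore removed.
None of the exceptions is available; § 76.5 applies in full.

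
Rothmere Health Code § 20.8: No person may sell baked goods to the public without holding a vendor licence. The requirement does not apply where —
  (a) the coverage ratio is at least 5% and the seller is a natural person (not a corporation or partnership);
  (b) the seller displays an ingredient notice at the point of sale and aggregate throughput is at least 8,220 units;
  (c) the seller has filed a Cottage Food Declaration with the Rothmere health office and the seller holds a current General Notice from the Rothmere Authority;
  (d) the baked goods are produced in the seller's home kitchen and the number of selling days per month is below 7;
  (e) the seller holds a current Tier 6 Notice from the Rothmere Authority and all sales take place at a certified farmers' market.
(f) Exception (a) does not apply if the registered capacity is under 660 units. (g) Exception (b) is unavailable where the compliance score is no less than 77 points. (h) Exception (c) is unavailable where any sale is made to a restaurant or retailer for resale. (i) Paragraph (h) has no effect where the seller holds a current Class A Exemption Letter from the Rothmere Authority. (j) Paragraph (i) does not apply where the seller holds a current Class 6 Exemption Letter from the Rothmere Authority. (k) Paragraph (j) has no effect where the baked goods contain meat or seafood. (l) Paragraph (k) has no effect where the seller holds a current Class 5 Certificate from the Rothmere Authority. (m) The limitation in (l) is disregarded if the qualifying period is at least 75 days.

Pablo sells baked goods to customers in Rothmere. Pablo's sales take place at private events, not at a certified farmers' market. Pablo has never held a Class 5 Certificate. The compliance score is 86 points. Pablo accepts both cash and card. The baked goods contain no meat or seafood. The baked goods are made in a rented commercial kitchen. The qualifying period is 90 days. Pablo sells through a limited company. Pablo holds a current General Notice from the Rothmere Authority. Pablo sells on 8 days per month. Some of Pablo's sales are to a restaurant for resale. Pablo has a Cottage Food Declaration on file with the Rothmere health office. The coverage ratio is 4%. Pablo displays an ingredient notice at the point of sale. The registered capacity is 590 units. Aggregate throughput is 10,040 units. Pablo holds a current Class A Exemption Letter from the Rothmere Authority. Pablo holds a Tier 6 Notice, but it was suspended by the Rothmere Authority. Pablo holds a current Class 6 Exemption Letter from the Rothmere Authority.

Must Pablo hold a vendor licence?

Exception (a) requires that the coverage ratio is at least 5%; but the coverage ratio is 4%, short of 5%, so (a) is unavailable.
Exception (b)'s conditions are all satisfied: an ingredient notice is displayed; aggregate throughput is 10,040 units, meeting the 8,220 units threshold. Turning to paragraph (g): (g) operates against (b): the compliance score is 86 points, meeting the 77 points threshold. Exception (b) does not apply.
All of (c)'s requirements are met (a Cottage Food Declaration is on file; a current General Notice is held). But applying paragraphs (h)–(m): (h) is engaged — some sales are to a restaurant for resale. (i) is triggered (a current Class A Exemption Letter is held), but is displaced by (j): (j) operates against (i): a current Class 6 Exemption Letter is held. (k), which would lift (j), does not operate here — the baked goods contain no meat or seafood. (c) is therefore removed.
Exception (d) does not apply: the baked goods are made in a commercial kitchen, not a home kitchen.
Exception (e) requires that the seller holds a current Tier 6 Notice from the Rothmere Authority; but there is no Tier 6 Notice in force, so (e) is unavailable.
No exception is made out. Pablo falls within the general rule.

Yes — Pablo must hold a vendor licence.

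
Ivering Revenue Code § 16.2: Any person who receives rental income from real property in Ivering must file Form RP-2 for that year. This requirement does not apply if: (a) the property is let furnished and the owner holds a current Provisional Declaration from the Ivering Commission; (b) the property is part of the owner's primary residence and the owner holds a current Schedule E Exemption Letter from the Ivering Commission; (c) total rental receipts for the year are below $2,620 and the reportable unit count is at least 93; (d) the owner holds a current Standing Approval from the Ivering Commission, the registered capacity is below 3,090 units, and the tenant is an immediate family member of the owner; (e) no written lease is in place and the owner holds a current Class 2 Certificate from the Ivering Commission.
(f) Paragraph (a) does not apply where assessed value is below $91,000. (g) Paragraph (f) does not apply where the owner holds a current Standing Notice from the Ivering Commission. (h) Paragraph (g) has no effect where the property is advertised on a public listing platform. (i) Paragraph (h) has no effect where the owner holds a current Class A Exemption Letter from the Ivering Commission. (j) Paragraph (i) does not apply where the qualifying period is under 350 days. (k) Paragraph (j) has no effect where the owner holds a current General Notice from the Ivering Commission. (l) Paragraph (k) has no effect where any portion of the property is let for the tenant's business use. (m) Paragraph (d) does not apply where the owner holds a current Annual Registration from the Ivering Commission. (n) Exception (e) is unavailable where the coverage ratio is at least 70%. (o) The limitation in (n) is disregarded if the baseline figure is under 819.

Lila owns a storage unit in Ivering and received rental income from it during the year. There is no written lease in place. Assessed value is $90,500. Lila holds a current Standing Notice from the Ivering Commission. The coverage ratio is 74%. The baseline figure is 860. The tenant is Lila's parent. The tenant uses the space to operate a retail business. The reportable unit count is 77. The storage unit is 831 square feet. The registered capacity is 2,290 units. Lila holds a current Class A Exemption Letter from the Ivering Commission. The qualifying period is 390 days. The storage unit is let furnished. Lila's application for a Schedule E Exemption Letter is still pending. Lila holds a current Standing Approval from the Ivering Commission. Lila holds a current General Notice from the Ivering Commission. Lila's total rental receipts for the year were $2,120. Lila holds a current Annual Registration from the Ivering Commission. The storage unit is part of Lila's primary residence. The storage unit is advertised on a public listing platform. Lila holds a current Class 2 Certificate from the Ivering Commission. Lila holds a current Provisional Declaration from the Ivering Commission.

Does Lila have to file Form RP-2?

Exception (a) is satisfied on its face — the property is let furnished; a current Provisional Declaration is held. As to paragraphs (f)–(l): (f) operates (assessed value is $90,500, below the $91,000 limit), but is set aside by (g): (g) operates against (f): a current Standing Notice is held. (h) is triggered (the property is publicly advertised), but is displaced by (i): (i) operates against (h): a current Class A Exemption Letter is held. (j), which would lift (i), does not operate here — the qualifying period is 390 days, not under 350 days. So (a) applies.
Exception (b) does not apply: no current Schedule E Exemption Letter is held.
Exception (c) fails — the reportable unit count is 77, short of 93.
Exception (d): a current Standing Approval is held; the registered capacity is 2,290 units, below the 3,090 units limit; the tenant is an immediate family member — every condition holds. But: (m) operates against (d): a current Annual Registration is held. So (d) is unavailable.
Exception (e)'s conditions are all satisfied: there is no written lease; a current Class 2 Certificate is held. Turning to paragraphs (n)–(o): (n) operates against (e): the coverage ratio is 74%, meeting the 70% threshold. (o) is not engaged (the baseline figure is 860, not under 819), so (n) stands. Exception (e) does not apply.

No — exception (a) applies; Lila is not required to file Form RP-2.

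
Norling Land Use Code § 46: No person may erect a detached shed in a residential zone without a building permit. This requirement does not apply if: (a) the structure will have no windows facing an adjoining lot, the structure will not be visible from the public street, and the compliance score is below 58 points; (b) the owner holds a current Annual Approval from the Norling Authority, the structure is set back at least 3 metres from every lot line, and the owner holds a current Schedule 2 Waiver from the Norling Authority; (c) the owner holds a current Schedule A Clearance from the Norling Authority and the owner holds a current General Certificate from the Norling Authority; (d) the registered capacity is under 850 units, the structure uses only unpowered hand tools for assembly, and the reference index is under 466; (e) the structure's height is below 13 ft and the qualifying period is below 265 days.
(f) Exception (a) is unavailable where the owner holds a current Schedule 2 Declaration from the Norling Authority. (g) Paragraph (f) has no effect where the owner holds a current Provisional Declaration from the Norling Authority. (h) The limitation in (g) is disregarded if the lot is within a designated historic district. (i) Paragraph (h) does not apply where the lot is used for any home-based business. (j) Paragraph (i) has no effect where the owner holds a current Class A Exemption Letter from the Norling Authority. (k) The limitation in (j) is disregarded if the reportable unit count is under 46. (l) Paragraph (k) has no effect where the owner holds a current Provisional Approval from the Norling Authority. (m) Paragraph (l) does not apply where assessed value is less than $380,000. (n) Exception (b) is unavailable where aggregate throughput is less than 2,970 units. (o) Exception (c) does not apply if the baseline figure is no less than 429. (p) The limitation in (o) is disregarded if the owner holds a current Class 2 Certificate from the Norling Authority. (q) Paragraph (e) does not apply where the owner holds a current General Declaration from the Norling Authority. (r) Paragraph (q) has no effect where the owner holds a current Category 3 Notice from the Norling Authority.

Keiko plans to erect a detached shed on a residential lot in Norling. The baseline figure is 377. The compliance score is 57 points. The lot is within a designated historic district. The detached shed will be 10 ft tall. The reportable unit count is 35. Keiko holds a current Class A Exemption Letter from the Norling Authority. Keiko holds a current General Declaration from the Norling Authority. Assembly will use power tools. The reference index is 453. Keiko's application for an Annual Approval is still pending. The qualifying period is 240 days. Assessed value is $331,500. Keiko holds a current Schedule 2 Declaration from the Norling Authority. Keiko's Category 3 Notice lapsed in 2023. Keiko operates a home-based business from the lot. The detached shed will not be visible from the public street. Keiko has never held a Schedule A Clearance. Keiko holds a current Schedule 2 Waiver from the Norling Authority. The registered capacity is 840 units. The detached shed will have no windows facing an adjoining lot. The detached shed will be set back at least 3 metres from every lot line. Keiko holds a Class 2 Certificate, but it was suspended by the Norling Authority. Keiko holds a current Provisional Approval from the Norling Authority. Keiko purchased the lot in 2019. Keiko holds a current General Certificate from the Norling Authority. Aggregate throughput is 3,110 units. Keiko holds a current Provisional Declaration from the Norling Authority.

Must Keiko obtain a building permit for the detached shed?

No — exception (a) applies; Keiko does not need a building permit.

Exception (a)'s conditions are all satisfied: no windows face an adjoining lot; the structure will not be visible from the street; the compliance score is 57 points, below the 58 points limit. Under paragraphs (f)–(m): (f) would limit (a) — a current Schedule 2 Declaration is held — but (g) sets (f) aside: (g) applies — a current Provisional Declaration is held. (h) operates (the lot is in a historic district), but yields to (i): (i) operates against (h): a home-based business operates on the lot. (j) would limit (i) — a current Class A Exemption Letter is held — but (k) sets (j) aside: (k) is engaged — the reportable unit count is 35, under the 46 limit. (l) is triggered (a current Provisional Approval is held), but is itself disapplied by (m): (m) is engaged — assessed value is $331,500, less than the $380,000 limit. So (a) applies.
Exception (b) fails — the Annual Approval is not current.
Exception (c) requires that the owner holds a current Schedule A Clearance from the Norling Authority; but there is no Schedule A Clearance in force, so (c) is unavailable.
Exception (d) does not apply: assembly uses power tools.
All of (e)'s requirements are met (the structure's height is 10 ft, below the 13 ft limit; the qualifying period is 240 days, below the 265 days limit). But: (q) operates against (e): a current General Declaration is held. (r) is inapplicable (there is no Category 3 Notice in force), so (q) stands. So (e) is unavailable.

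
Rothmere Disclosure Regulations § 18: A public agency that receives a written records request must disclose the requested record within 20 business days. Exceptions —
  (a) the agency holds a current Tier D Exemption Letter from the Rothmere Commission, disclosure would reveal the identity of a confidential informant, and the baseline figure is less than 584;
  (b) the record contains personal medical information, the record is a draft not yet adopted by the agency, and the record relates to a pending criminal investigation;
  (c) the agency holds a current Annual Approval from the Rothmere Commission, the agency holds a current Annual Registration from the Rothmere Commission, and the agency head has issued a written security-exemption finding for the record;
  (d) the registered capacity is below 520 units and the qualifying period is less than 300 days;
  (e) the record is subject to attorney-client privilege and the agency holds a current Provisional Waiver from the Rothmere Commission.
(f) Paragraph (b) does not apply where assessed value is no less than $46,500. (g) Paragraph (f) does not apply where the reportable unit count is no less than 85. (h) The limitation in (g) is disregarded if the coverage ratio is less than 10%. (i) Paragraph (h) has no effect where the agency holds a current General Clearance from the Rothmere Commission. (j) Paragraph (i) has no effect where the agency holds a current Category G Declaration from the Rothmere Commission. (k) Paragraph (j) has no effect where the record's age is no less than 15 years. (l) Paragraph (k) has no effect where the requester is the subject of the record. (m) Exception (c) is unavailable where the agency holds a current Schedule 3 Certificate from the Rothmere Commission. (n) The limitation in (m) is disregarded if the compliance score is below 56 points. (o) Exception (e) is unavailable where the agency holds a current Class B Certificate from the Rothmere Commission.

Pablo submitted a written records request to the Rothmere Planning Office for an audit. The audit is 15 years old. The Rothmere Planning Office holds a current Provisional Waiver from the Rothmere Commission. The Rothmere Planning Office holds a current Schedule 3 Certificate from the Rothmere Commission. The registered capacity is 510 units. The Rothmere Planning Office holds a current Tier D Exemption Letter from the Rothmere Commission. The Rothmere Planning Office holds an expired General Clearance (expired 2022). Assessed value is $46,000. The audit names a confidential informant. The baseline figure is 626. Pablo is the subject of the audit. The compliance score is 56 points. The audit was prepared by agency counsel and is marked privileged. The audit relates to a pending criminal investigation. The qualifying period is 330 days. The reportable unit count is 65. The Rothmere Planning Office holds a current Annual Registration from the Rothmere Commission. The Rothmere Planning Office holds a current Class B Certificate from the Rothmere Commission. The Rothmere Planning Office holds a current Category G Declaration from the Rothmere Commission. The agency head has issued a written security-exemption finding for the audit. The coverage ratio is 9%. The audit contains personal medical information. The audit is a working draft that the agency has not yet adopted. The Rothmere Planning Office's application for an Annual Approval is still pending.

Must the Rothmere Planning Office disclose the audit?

No — exception (b) applies; the Rothmere Planning Office is not required to disclose the audit.

Exception (a) fails — the baseline figure is 626, not less than 584.
Exception (b): the audit contains personal medical information; the audit is an unadopted draft; the audit relates to a pending investigation — every condition holds. Applying paragraphs (f)–(l): (f), which would limit (b), is not engaged: assessed value is $46,000, short of $46,500. (b) remains available.
Exception (c) does not apply: the Annual Approval is not current.
Exception (d) requires that the qualifying period is less than 300 days; but the qualifying period is 330 days, not less than 300 days, so (d) is unavailable.
Exception (e)'s conditions are all satisfied: the audit is privileged; a current Provisional Waiver is held. However, paragraph (o) must be considered: (o) operates against (e): a current Class B Certificate is held. Exception (e) does not apply.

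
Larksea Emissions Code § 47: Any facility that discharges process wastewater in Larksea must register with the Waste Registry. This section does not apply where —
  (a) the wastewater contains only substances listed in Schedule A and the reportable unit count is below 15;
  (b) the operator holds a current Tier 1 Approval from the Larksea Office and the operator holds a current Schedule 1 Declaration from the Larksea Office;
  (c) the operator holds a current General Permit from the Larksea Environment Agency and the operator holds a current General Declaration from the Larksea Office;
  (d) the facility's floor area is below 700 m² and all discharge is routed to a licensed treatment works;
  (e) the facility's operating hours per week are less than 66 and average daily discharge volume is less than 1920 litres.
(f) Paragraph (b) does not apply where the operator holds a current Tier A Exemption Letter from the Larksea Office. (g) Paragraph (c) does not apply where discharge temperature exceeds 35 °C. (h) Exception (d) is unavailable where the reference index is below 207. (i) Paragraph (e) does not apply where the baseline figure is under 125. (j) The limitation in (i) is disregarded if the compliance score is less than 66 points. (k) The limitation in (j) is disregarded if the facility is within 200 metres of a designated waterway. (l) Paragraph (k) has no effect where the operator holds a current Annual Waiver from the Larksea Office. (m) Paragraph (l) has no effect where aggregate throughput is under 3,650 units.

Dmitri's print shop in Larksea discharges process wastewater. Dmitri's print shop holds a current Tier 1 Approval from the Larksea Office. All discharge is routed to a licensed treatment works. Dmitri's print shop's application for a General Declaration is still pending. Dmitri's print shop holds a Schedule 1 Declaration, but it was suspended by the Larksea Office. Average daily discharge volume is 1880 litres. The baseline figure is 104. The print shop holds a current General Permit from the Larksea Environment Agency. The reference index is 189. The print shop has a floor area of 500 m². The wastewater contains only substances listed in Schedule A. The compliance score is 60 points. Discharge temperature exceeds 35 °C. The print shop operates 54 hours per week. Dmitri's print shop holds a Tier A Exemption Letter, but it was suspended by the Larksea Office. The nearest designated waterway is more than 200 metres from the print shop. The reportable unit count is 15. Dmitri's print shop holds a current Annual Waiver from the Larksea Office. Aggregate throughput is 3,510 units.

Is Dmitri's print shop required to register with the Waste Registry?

Exception (a) fails — the reportable unit count is 15, not below 15.
Exception (b) does not apply: no current Schedule 1 Declaration is held.
Exception (c) requires that the operator holds a current General Declaration from the Larksea Office; but the General Declaration is not current, so (c) is unavailable.
Exception (d)'s conditions are all satisfied: the facility's floor area is 500 m², below the 700 m² limit; discharge is routed to a licensed treatment works. But applying paragraph (h): (h) operates against (d): the reference index is 189, below the 207 limit. Exception (d) does not apply.
All of (e)'s requirements are met (the facility's operating hours per week are 54, less than the 66 limit; average daily discharge volume is 1880 litres, less than the 1920 litres limit). As to paragraphs (i)–(m): (i) would limit (e) — the baseline figure is 104, under the 125 limit — but (j) sets (i) aside: (j) operates — the compliance score is 60 points, less than the 66 points limit. (k), which would lift (j), is inapplicable — the print shop is more than 200 m from any designated waterway. So (e) applies.

No — exception (e) applies; Dmitri's print shop is not required to register with the Waste Registry.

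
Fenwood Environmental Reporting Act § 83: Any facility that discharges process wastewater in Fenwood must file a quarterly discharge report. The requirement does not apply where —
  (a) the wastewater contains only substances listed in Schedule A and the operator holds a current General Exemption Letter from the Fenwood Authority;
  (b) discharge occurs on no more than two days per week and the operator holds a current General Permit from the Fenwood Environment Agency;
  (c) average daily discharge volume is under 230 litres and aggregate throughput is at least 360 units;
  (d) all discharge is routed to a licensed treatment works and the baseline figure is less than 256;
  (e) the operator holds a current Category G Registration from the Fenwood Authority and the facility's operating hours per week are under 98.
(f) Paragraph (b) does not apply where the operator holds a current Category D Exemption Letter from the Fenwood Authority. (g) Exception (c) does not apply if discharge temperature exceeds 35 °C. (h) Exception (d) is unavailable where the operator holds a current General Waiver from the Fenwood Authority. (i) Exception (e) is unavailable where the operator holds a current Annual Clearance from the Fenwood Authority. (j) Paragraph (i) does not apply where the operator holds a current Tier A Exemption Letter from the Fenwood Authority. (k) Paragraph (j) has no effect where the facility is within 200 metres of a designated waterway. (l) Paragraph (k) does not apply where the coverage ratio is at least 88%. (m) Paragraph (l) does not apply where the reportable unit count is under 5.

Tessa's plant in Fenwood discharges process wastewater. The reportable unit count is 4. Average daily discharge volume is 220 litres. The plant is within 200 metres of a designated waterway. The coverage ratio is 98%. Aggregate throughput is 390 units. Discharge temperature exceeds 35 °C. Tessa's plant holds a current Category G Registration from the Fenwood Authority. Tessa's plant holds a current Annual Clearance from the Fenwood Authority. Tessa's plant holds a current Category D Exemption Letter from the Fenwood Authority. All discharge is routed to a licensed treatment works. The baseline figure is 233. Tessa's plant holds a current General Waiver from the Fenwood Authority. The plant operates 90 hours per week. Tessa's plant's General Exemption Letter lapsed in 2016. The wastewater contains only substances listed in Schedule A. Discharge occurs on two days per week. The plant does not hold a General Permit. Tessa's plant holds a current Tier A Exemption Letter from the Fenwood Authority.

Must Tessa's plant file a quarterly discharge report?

Exception (a) requires that the operator holds a current General Exemption Letter from the Fenwood Authority; but the General Exemption Letter is not current, so (a) is unavailable.
Exception (b) fails — no General Permit is held.
Exception (c) is satisfied on its face — average daily discharge volume is 220 litres, under the 230 litres limit; aggregate throughput is 390 units, meeting the 360 units threshold. But applying paragraph (g): (g) operates — discharge temperature exceeds 35 °C. Exception (c) does not apply.
All of (d)'s requirements are met (discharge is routed to a licensed treatment works; the baseline figure is 233, less than the 256 limit). But applying paragraph (h): (h) operates against (d): a current General Waiver is held. (d) is therefore removed.
All of (e)'s requirements are met (a current Category G Registration is held; the facility's operating hours per week are 90, under the 98 limit). But: (i) operates against (e): a current Annual Clearance is held. (j) would limit (i) — a current Tier A Exemption Letter is held — but (k) sets (j) aside: (k) is engaged — the plant is within 200 m of a designated waterway. (l) operates (the coverage ratio is 98%, meeting the 88% threshold), but is displaced by (m): (m) operates against (l): the reportable unit count is 4, under the 5 limit. (e) is therefore removed.
No exception applies. The general rule governs.

Yes — Tessa's plant must file a quarterly discharge report.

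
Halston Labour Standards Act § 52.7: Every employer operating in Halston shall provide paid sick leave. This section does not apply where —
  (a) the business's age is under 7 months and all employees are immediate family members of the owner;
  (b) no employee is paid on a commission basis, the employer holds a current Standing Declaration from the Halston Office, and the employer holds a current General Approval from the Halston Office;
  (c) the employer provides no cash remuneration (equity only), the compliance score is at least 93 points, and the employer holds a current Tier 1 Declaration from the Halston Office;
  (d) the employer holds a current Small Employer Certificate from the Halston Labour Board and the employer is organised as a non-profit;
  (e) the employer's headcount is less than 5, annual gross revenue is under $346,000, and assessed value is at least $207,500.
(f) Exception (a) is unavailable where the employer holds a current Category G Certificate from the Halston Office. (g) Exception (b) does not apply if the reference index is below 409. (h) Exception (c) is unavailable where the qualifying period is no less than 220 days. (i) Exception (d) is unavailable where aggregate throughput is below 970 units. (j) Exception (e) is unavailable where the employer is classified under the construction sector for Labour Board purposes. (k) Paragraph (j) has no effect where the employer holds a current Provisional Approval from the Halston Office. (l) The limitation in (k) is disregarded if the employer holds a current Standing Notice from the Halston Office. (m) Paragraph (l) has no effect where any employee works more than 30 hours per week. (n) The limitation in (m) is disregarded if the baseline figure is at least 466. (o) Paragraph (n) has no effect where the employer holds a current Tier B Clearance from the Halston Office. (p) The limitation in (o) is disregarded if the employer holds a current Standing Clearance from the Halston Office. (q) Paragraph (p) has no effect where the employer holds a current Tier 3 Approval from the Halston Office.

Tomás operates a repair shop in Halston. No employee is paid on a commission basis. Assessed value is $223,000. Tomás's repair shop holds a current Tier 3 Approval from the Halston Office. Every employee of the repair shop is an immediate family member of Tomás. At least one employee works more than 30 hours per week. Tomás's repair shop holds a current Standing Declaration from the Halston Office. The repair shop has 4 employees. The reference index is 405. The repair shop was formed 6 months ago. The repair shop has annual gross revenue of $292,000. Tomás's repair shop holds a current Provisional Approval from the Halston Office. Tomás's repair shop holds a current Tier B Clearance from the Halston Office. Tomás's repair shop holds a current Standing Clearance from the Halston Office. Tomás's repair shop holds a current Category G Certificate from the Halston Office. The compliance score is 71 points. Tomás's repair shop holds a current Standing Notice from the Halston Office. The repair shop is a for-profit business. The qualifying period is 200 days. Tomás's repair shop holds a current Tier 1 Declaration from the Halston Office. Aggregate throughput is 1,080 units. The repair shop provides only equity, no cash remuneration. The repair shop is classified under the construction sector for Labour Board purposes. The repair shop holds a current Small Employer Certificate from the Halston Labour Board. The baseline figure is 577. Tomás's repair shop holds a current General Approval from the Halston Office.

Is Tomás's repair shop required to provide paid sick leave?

Exception (a) is satisfied on its face — the business's age is 6 months, under the 7 months limit; every employee is an immediate family member. But applying paragraph (f): (f) is engaged — a current Category G Certificate is held. Exception (a) does not apply.
Exception (b) is satisfied on its face — no employee is paid on commission; a current Standing Declaration is held; a current General Approval is held. However, paragraph (g) must be considered: (g) applies — the reference index is 405, below the 409 limit. So (b) is unavailable.
Exception (c) requires that the compliance score is at least 93 points; but the compliance score is 71 points, short of 93 points, so (c) is unavailable.
Exception (d) requires that the employer is organised as a non-profit; but the employer is for-profit, so (d) is unavailable.
Exception (e)'s conditions are all satisfied: the employer's headcount is 4, less than the 5 limit; annual gross revenue is $292,000, under the $346,000 limit; assessed value is $223,000, meeting the $207,500 threshold. Applying paragraphs (j)–(q): (j) operates (the repair shop is classified under the construction sector), but is itself disapplied by (k): (k) operates — a current Provisional Approval is held. (l) is triggered (a current Standing Notice is held), but is overridden by (m): (m) operates against (l): at least one employee exceeds 30 hours/week. (n) would limit (m) — the baseline figure is 577, meeting the 466 threshold — but (o) sets (n) aside: (o) operates — a current Tier B Clearance is held. (p) applies (a current Standing Clearance is held), but is itself disapplied by (q): (q) operates — a current Tier 3 Approval is held. (e) remains available.

No — exception (e) applies; Tomás's repair shop is not required to provide paid sick leave.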